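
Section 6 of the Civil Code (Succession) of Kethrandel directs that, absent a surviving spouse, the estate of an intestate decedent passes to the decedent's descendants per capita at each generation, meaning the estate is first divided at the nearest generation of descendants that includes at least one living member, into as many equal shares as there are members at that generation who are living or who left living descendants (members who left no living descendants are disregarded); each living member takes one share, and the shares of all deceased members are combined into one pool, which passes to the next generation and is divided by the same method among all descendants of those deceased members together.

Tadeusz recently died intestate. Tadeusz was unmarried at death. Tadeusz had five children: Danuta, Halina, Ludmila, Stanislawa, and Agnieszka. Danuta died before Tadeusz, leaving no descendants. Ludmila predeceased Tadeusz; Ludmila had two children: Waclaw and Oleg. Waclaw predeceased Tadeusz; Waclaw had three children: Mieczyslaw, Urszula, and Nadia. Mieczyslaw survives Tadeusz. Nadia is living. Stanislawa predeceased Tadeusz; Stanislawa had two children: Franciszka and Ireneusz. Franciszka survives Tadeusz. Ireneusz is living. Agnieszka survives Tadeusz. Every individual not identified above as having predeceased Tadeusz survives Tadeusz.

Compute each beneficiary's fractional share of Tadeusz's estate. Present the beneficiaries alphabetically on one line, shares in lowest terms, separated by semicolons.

Agnieszka 1/4; Franciszka 1/8; Halina 1/4; Ireneusz 1/8; Mieczyslaw 1/24; Nadia 1/24; Oleg 1/8; Urszula 1/24

There is no surviving spouse, so the entire estate passes to Tadeusz's descendants per capita at each generation.
At generation 1 (Halina, Ludmila, Stanislawa, Agnieszka) there are 4 shares of (1)/4 = 1/4 each.
Living: Halina and Agnieszka — each takes 1/4.
Deceased: Ludmila and Stanislawa. Their combined 1/2 is pooled and carried to generation 2.
At generation 2 (Waclaw, Oleg, Franciszka, Ireneusz) there are 4 shares of (1/2)/4 = 1/8 each.
Living: Oleg, Franciszka, and Ireneusz — each takes 1/8.
Deceased: Waclaw. That 1/8 share is carried to generation 3.
At generation 3 (Mieczyslaw, Urszula, Nadia) there are 3 shares of (1/8)/3 = 1/24 each.
Living: Mieczyslaw, Urszula, and Nadia — each takes 1/24.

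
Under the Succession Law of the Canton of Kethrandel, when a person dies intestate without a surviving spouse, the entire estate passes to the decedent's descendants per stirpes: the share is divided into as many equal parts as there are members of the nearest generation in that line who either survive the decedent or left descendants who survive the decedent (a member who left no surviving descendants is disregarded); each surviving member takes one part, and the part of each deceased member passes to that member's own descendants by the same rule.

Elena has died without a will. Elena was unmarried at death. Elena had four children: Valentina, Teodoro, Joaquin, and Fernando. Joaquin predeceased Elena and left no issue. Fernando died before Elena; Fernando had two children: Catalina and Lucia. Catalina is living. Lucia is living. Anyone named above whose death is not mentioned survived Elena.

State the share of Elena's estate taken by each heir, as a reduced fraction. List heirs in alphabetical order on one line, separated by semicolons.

There is no surviving spouse, so the entire estate passes to Elena's descendants per stirpes.
Joaquin left no surviving issue, so that branch lapses and is disregarded.
The estate is divided into 3 equal shares of 1/3 among Valentina, Teodoro, Fernando.
Valentina is living and takes 1/3.
Teodoro is living and takes 1/3.
Fernando predeceased; the 1/3 allotted to Fernando's branch passes to Fernando's issue by representation.
The 1/3 is divided into 2 equal shares of 1/6 among Catalina, Lucia.
Catalina is living and takes 1/6.
Lucia is living and takes 1/6.

Catalina 1/6; Lucia 1/6; Teodoro 1/3; Valentina 1/3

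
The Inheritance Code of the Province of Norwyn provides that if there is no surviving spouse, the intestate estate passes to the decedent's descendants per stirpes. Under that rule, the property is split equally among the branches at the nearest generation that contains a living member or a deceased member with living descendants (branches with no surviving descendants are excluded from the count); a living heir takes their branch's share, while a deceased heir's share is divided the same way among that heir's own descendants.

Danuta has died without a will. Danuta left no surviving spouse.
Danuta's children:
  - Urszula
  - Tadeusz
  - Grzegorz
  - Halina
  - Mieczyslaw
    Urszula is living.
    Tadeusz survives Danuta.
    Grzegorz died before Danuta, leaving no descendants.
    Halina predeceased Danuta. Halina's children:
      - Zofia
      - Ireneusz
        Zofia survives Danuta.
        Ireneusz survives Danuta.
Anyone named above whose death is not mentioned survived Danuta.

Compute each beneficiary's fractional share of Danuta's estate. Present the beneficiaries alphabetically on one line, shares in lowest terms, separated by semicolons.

Ireneusz 1/8; Mieczyslaw 1/4; Tadeusz 1/4; Urszula 1/4; Zofia 1/8

There is no surviving spouse, so the entire estate passes to Danuta's descendants per stirpes.
Grzegorz left no surviving issue, so that branch lapses and is disregarded.
The estate is divided into 4 equal shares of 1/4 among Urszula, Tadeusz, Halina, Mieczyslaw.
Urszula is living and takes 1/4.
Tadeusz is living and takes 1/4.
Halina predeceased; the 1/4 allotted to Halina's branch passes to Halina's issue by representation.
The 1/4 is divided into 2 equal shares of 1/8 among Zofia, Ireneusz.
Zofia is living and takes 1/8.
Ireneusz is living and takes 1/8.
Mieczyslaw is living and takes 1/4.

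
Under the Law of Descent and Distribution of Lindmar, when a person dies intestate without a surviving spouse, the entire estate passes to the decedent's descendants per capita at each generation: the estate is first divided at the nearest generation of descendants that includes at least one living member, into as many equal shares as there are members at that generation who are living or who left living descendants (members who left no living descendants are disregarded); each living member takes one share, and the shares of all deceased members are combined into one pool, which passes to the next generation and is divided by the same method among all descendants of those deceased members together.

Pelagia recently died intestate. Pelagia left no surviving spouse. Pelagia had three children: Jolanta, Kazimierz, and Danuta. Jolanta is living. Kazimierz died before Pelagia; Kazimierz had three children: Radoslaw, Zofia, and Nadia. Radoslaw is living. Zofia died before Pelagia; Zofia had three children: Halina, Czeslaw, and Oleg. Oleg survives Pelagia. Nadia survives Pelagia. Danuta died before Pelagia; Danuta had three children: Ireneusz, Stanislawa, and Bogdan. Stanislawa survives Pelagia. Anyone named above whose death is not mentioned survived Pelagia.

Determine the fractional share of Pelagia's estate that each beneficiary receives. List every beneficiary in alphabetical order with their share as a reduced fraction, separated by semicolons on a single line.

There is no surviving spouse, so the entire estate passes to Pelagia's descendants per capita at each generation.
At generation 1 (Jolanta, Kazimierz, Danuta) there are 3 shares of (1)/3 = 1/3 each.
Living: Jolanta — each takes 1/3.
Deceased: Kazimierz and Danuta. Their combined 2/3 is pooled and carried to generation 2.
At generation 2 (Radoslaw, Zofia, Nadia, Ireneusz, Stanislawa, Bogdan) there are 6 shares of (2/3)/6 = 1/9 each.
Living: Radoslaw, Nadia, Ireneusz, Stanislawa, and Bogdan — each takes 1/9.
Deceased: Zofia. That 1/9 share is carried to generation 3.
At generation 3 (Halina, Czeslaw, Oleg) there are 3 shares of (1/9)/3 = 1/27 each.
Living: Halina, Czeslaw, and Oleg — each takes 1/27.

Bogdan 1/9; Czeslaw 1/27; Halina 1/27; Ireneusz 1/9; Jolanta 1/3; Nadia 1/9; Oleg 1/27; Radoslaw 1/9; Stanislawa 1/9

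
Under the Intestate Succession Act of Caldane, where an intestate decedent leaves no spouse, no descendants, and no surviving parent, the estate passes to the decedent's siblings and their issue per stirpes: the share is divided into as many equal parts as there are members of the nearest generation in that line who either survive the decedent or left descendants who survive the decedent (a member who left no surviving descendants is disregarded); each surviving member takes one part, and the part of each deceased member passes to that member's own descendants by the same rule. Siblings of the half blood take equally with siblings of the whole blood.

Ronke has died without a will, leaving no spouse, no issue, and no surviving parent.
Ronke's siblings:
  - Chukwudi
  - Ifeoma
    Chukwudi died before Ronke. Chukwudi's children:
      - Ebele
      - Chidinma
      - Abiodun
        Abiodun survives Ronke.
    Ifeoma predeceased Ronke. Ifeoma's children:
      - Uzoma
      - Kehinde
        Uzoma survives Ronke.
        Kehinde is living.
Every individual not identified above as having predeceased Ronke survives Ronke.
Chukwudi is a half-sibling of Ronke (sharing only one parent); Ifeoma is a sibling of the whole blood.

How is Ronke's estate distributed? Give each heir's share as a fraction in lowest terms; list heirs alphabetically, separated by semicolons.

Abiodun 1/6; Chidinma 1/6; Ebele 1/6; Kehinde 1/4; Uzoma 1/4

No spouse, descendants, or parent survives, so the estate passes to Ronke's siblings per stirpes.
Half-blood and whole-blood siblings take equally under the stated rule.
The estate is divided into 2 equal shares of 1/2 among Chukwudi, Ifeoma.
Chukwudi predeceased; the 1/2 allotted to Chukwudi's branch passes to Chukwudi's issue by representation.
The 1/2 is divided into 3 equal shares of 1/6 among Ebele, Chidinma, Abiodun.
Ebele is living and takes 1/6.
Chidinma is living and takes 1/6.
Abiodun is living and takes 1/6.
Ifeoma predeceased; the 1/2 allotted to Ifeoma's branch passes to Ifeoma's issue by representation.
The 1/2 is divided into 2 equal shares of 1/4 among Uzoma, Kehinde.
Uzoma is living and takes 1/4.
Kehinde is living and takes 1/4.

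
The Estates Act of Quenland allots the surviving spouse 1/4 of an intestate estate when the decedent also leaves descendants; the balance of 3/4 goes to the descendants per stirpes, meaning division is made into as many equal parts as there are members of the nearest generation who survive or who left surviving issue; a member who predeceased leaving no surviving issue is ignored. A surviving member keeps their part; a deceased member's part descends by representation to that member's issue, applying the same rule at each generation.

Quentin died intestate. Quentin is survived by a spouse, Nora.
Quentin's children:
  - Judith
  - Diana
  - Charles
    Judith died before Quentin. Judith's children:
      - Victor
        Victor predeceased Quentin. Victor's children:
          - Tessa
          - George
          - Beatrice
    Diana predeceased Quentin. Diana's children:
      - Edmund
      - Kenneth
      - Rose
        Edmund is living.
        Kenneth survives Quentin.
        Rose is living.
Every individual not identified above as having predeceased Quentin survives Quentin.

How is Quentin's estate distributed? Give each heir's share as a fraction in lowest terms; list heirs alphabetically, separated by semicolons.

Beatrice 1/12; Charles 1/4; Edmund 1/12; George 1/12; Kenneth 1/12; Nora 1/4; Rose 1/12; Tessa 1/12

Nora, as surviving spouse, takes 1/4.
The remaining 3/4 passes to Quentin's descendants per stirpes.
The 3/4 is divided into 3 equal shares of 1/4 among Judith, Diana, Charles.
Judith predeceased; the 1/4 allotted to Judith's branch passes to Judith's issue by representation.
Victor's line is the sole branch at this level, so the full 1/4 passes to Victor's issue by representation.
The 1/4 is divided into 3 equal shares of 1/12 among Tessa, George, Beatrice.
Tessa is living and takes 1/12.
George is living and takes 1/12.
Beatrice is living and takes 1/12.
Diana predeceased; the 1/4 allotted to Diana's branch passes to Diana's issue by representation.
The 1/4 is divided into 3 equal shares of 1/12 among Edmund, Kenneth, Rose.
Edmund is living and takes 1/12.
Kenneth is living and takes 1/12.
Rose is living and takes 1/12.
Charles is living and takes 1/4.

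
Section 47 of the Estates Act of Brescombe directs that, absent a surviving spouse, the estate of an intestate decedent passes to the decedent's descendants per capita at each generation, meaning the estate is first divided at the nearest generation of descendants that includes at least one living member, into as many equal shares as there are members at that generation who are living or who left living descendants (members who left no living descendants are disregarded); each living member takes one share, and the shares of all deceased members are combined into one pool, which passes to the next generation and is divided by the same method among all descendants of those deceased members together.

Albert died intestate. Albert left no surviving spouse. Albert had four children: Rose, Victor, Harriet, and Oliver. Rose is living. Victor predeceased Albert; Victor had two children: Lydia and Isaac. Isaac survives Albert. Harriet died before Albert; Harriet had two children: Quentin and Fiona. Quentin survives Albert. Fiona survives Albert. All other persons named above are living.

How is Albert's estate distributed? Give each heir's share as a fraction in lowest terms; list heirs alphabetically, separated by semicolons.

There is no surviving spouse, so the entire estate passes to Albert's descendants per capita at each generation.
At generation 1 (Rose, Victor, Harriet, Oliver) there are 4 shares of (1)/4 = 1/4 each.
Living: Rose and Oliver — each takes 1/4.
Deceased: Victor and Harriet. Their combined 1/2 is pooled and carried to generation 2.
At generation 2 (Lydia, Isaac, Quentin, Fiona) there are 4 shares of (1/2)/4 = 1/8 each.
Living: Lydia, Isaac, Quentin, and Fiona — each takes 1/8.

Fiona 1/8; Isaac 1/8; Lydia 1/8; Oliver 1/4; Quentin 1/8; Rose 1/4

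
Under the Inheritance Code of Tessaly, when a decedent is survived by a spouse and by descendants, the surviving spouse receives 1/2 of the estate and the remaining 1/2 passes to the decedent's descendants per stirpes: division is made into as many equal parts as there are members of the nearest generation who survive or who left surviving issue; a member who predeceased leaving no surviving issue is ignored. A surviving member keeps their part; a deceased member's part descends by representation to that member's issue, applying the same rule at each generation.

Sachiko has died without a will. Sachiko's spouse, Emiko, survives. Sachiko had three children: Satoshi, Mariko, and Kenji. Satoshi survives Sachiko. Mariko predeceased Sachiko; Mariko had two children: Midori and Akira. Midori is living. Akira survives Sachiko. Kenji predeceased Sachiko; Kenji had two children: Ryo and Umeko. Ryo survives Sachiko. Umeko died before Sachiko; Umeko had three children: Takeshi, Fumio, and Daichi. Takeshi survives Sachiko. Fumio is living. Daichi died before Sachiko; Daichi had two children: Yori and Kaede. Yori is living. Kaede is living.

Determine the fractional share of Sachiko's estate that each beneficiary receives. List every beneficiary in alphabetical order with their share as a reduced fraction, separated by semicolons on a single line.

Akira 1/12; Emiko 1/2; Fumio 1/36; Kaede 1/72; Midori 1/12; Ryo 1/12; Satoshi 1/6; Takeshi 1/36; Yori 1/72

Emiko, as surviving spouse, takes 1/2.
The remaining 1/2 passes to Sachiko's descendants per stirpes.
The 1/2 is divided into 3 equal shares of 1/6 among Satoshi, Mariko, Kenji.
Satoshi is living and takes 1/6.
Mariko predeceased; the 1/6 allotted to Mariko's branch passes to Mariko's issue by representation.
The 1/6 is divided into 2 equal shares of 1/12 among Midori, Akira.
Midori is living and takes 1/12.
Akira is living and takes 1/12.
Kenji predeceased; the 1/6 allotted to Kenji's branch passes to Kenji's issue by representation.
The 1/6 is divided into 2 equal shares of 1/12 among Ryo, Umeko.
Ryo is living and takes 1/12.
Umeko predeceased; the 1/12 allotted to Umeko's branch passes to Umeko's issue by representation.
The 1/12 is divided into 3 equal shares of 1/36 among Takeshi, Fumio, Daichi.
Takeshi is living and takes 1/36.
Fumio is living and takes 1/36.
Daichi predeceased; the 1/36 allotted to Daichi's branch passes to Daichi's issue by representation.
The 1/36 is divided into 2 equal shares of 1/72 among Yori, Kaede.
Yori is living and takes 1/72.
Kaede is living and takes 1/72.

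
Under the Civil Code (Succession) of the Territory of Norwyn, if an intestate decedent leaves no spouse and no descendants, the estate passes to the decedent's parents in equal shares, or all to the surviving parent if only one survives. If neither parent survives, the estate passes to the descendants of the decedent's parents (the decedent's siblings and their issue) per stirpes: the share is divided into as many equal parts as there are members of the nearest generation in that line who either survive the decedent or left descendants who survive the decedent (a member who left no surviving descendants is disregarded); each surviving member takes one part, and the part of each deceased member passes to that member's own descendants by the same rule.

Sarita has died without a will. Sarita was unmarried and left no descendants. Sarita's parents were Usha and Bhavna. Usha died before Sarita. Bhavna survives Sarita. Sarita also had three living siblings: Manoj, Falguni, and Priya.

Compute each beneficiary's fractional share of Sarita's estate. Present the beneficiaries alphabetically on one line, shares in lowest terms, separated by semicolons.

Only one parent, Bhavna, survives, so Bhavna takes the entire estate. The siblings take nothing because a surviving parent has priority.

Bhavna 1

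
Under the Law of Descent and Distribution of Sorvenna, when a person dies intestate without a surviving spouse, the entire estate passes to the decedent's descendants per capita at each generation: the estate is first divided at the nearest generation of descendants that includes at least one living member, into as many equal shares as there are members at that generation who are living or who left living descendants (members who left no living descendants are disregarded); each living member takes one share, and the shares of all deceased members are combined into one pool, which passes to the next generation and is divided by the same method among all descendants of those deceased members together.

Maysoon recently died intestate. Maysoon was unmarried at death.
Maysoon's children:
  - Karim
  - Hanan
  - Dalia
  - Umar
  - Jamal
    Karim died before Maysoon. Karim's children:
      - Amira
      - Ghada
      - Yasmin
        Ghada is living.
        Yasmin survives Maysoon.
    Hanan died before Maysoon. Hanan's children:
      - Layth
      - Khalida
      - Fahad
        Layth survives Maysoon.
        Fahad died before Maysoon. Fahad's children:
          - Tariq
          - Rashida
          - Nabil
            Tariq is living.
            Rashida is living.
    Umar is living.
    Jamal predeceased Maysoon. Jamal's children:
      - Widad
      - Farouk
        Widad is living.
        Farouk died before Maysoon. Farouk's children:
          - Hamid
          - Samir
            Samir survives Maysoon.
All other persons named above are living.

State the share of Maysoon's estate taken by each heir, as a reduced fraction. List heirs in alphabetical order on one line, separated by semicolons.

Amira 3/40; Dalia 1/5; Ghada 3/40; Hamid 3/100; Khalida 3/40; Layth 3/40; Nabil 3/100; Rashida 3/100; Samir 3/100; Tariq 3/100; Umar 1/5; Widad 3/40; Yasmin 3/40

There is no surviving spouse, so the entire estate passes to Maysoon's descendants per capita at each generation.
At generation 1 (Karim, Hanan, Dalia, Umar, Jamal) there are 5 shares of (1)/5 = 1/5 each.
Living: Dalia and Umar — each takes 1/5.
Deceased: Karim, Hanan, and Jamal. Their combined 3/5 is pooled and carried to generation 2.
At generation 2 (Amira, Ghada, Yasmin, Layth, Khalida, Fahad, Widad, Farouk) there are 8 shares of (3/5)/8 = 3/40 each.
Living: Amira, Ghada, Yasmin, Layth, Khalida, and Widad — each takes 3/40.
Deceased: Fahad and Farouk. Their combined 3/20 is pooled and carried to generation 3.
At generation 3 (Tariq, Rashida, Nabil, Hamid, Samir) there are 5 shares of (3/20)/5 = 3/100 each.
Living: Tariq, Rashida, Nabil, Hamid, and Samir — each takes 3/100.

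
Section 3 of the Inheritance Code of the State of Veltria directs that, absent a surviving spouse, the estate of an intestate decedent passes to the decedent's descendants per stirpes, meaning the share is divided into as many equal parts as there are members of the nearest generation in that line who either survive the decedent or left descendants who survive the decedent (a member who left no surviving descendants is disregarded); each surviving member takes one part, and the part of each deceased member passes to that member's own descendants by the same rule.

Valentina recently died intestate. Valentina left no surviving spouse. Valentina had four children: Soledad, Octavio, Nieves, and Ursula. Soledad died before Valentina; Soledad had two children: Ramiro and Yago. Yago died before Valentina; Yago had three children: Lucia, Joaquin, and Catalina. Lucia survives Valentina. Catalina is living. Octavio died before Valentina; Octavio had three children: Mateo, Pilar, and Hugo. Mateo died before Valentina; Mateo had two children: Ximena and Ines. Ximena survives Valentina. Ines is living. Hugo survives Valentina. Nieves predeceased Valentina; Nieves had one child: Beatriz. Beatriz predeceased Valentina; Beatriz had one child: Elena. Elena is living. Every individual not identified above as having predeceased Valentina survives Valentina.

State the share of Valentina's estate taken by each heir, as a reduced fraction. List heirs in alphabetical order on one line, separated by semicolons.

There is no surviving spouse, so the entire estate passes to Valentina's descendants per stirpes.
The estate is divided into 4 equal shares of 1/4 among Soledad, Octavio, Nieves, Ursula.
Soledad predeceased; the 1/4 allotted to Soledad's branch passes to Soledad's issue by representation.
The 1/4 is divided into 2 equal shares of 1/8 among Ramiro, Yago.
Ramiro is living and takes 1/8.
Yago predeceased; the 1/8 allotted to Yago's branch passes to Yago's issue by representation.
The 1/8 is divided into 3 equal shares of 1/24 among Lucia, Joaquin, Catalina.
Lucia is living and takes 1/24.
Joaquin is living and takes 1/24.
Catalina is living and takes 1/24.
Octavio predeceased; the 1/4 allotted to Octavio's branch passes to Octavio's issue by representation.
The 1/4 is divided into 3 equal shares of 1/12 among Mateo, Pilar, Hugo.
Mateo predeceased; the 1/12 allotted to Mateo's branch passes to Mateo's issue by representation.
The 1/12 is divided into 2 equal shares of 1/24 among Ximena, Ines.
Ximena is living and takes 1/24.
Ines is living and takes 1/24.
Pilar is living and takes 1/12.
Hugo is living and takes 1/12.
Nieves predeceased; the 1/4 allotted to Nieves's branch passes to Nieves's issue by representation.
Beatriz's line is the sole branch at this level, so the full 1/4 passes to Beatriz's issue by representation.
Elena is the sole taker at this level and receives the full 1/4.
Ursula is living and takes 1/4.

Catalina 1/24; Elena 1/4; Hugo 1/12; Ines 1/24; Joaquin 1/24; Lucia 1/24; Pilar 1/12; Ramiro 1/8; Ursula 1/4; Ximena 1/24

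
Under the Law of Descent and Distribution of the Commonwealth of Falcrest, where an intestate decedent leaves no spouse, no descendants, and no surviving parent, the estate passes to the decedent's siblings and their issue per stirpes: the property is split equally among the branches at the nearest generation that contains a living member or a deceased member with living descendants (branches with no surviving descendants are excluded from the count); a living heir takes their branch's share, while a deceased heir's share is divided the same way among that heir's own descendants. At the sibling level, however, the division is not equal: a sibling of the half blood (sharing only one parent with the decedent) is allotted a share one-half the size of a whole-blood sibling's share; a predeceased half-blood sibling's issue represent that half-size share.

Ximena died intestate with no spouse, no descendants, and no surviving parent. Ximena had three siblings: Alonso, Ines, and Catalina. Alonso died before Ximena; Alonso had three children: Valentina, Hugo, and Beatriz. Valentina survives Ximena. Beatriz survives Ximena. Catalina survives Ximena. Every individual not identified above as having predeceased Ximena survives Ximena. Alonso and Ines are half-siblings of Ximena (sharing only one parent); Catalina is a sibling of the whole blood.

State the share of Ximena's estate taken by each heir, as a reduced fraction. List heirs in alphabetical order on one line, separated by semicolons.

No spouse, descendants, or parent survives, so the estate passes to Ximena's siblings per stirpes.
Half-blood siblings count for one-half the weight of whole-blood siblings at the initial division.
Dividing 1 in proportion to weights (total weight 2): Alonso (weight 1/2) → 1/4; Ines (weight 1/2) → 1/4; Catalina (weight 1) → 1/2.
Alonso predeceased; the 1/4 allotted to Alonso's branch passes to Alonso's issue by representation.
The 1/4 is divided into 3 equal shares of 1/12 among Valentina, Hugo, Beatriz.
Valentina is living and takes 1/12.
Hugo is living and takes 1/12.
Beatriz is living and takes 1/12.
Ines is living and takes 1/4.
Catalina is living and takes 1/2.

Beatriz 1/12; Catalina 1/2; Hugo 1/12; Ines 1/4; Valentina 1/12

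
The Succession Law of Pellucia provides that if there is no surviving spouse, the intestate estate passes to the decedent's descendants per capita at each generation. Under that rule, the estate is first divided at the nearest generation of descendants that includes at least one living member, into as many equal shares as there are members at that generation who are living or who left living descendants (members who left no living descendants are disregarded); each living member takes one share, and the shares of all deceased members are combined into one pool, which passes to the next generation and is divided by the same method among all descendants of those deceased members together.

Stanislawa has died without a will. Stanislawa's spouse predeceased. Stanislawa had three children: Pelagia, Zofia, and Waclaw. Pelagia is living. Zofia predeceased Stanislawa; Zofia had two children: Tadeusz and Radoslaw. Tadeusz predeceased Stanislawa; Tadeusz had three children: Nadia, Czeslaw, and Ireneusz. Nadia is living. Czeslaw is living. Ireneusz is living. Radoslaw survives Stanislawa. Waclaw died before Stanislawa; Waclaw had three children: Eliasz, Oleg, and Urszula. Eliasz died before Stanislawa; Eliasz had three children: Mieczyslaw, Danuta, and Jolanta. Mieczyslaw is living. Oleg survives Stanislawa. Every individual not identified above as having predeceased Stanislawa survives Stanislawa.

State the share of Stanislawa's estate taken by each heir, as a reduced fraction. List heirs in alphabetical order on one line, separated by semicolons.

Czeslaw 2/45; Danuta 2/45; Ireneusz 2/45; Jolanta 2/45; Mieczyslaw 2/45; Nadia 2/45; Oleg 2/15; Pelagia 1/3; Radoslaw 2/15; Urszula 2/15

There is no surviving spouse, so the entire estate passes to Stanislawa's descendants per capita at each generation.
At generation 1 (Pelagia, Zofia, Waclaw) there are 3 shares of (1)/3 = 1/3 each.
Living: Pelagia — each takes 1/3.
Deceased: Zofia and Waclaw. Their combined 2/3 is pooled and carried to generation 2.
At generation 2 (Tadeusz, Radoslaw, Eliasz, Oleg, Urszula) there are 5 shares of (2/3)/5 = 2/15 each.
Living: Radoslaw, Oleg, and Urszula — each takes 2/15.
Deceased: Tadeusz and Eliasz. Their combined 4/15 is pooled and carried to generation 3.
At generation 3 (Nadia, Czeslaw, Ireneusz, Mieczyslaw, Danuta, Jolanta) there are 6 shares of (4/15)/6 = 2/45 each.
Living: Nadia, Czeslaw, Ireneusz, Mieczyslaw, Danuta, and Jolanta — each takes 2/45.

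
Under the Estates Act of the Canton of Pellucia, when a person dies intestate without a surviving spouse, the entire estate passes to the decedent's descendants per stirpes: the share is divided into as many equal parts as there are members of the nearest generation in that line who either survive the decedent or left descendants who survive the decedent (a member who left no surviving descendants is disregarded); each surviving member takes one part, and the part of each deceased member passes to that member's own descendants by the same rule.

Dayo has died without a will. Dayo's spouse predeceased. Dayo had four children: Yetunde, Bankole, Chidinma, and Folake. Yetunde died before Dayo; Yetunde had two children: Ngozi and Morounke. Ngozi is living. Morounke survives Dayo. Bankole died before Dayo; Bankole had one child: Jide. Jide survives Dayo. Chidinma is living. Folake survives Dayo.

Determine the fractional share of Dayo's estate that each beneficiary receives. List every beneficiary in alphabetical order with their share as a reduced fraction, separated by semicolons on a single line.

Chidinma 1/4; Folake 1/4; Jide 1/4; Morounke 1/8; Ngozi 1/8

There is no surviving spouse, so the entire estate passes to Dayo's descendants per stirpes.
The estate is divided into 4 equal shares of 1/4 among Yetunde, Bankole, Chidinma, Folake.
Yetunde predeceased; the 1/4 allotted to Yetunde's branch passes to Yetunde's issue by representation.
The 1/4 is divided into 2 equal shares of 1/8 among Ngozi, Morounke.
Ngozi is living and takes 1/8.
Morounke is living and takes 1/8.
Bankole predeceased; the 1/4 allotted to Bankole's branch passes to Bankole's issue by representation.
Jide is the sole taker at this level and receives the full 1/4.
Chidinma is living and takes 1/4.
Folake is living and takes 1/4.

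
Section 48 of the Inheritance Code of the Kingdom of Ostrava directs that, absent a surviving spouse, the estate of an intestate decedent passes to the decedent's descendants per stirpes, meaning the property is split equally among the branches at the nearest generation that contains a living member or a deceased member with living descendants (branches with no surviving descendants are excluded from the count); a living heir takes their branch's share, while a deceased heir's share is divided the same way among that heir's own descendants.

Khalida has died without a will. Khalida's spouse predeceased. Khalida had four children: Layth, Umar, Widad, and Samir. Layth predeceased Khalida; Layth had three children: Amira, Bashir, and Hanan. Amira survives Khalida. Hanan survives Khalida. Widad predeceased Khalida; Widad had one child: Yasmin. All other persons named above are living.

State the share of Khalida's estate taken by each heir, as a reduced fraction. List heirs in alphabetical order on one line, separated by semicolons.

Amira 1/12; Bashir 1/12; Hanan 1/12; Samir 1/4; Umar 1/4; Yasmin 1/4

There is no surviving spouse, so the entire estate passes to Khalida's descendants per stirpes.
The estate is divided into 4 equal shares of 1/4 among Layth, Umar, Widad, Samir.
Layth predeceased; the 1/4 allotted to Layth's branch passes to Layth's issue by representation.
The 1/4 is divided into 3 equal shares of 1/12 among Amira, Bashir, Hanan.
Amira is living and takes 1/12.
Bashir is living and takes 1/12.
Hanan is living and takes 1/12.
Umar is living and takes 1/4.
Widad predeceased; the 1/4 allotted to Widad's branch passes to Widad's issue by representation.
Yasmin is the sole taker at this level and receives the full 1/4.
Samir is living and takes 1/4.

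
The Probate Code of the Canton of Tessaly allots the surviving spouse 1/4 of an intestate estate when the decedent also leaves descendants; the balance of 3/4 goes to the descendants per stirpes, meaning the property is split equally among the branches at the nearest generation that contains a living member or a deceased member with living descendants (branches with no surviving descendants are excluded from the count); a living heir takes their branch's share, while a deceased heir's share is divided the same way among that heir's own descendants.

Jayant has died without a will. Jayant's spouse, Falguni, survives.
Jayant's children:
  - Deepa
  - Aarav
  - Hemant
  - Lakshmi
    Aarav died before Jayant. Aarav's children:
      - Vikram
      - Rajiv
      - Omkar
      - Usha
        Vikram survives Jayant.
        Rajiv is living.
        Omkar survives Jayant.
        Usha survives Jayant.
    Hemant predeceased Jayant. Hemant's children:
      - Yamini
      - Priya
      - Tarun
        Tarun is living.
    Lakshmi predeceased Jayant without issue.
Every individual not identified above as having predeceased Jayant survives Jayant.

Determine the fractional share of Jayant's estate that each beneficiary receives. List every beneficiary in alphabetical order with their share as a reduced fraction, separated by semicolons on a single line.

Falguni, as surviving spouse, takes 1/4.
The remaining 3/4 passes to Jayant's descendants per stirpes.
Lakshmi left no surviving issue, so that branch lapses and is disregarded.
The 3/4 is divided into 3 equal shares of 1/4 among Deepa, Aarav, Hemant.
Deepa is living and takes 1/4.
Aarav predeceased; the 1/4 allotted to Aarav's branch passes to Aarav's issue by representation.
The 1/4 is divided into 4 equal shares of 1/16 among Vikram, Rajiv, Omkar, Usha.
Vikram is living and takes 1/16.
Rajiv is living and takes 1/16.
Omkar is living and takes 1/16.
Usha is living and takes 1/16.
Hemant predeceased; the 1/4 allotted to Hemant's branch passes to Hemant's issue by representation.
The 1/4 is divided into 3 equal shares of 1/12 among Yamini, Priya, Tarun.
Yamini is living and takes 1/12.
Priya is living and takes 1/12.
Tarun is living and takes 1/12.

Deepa 1/4; Falguni 1/4; Omkar 1/16; Priya 1/12; Rajiv 1/16; Tarun 1/12; Usha 1/16; Vikram 1/16; Yamini 1/12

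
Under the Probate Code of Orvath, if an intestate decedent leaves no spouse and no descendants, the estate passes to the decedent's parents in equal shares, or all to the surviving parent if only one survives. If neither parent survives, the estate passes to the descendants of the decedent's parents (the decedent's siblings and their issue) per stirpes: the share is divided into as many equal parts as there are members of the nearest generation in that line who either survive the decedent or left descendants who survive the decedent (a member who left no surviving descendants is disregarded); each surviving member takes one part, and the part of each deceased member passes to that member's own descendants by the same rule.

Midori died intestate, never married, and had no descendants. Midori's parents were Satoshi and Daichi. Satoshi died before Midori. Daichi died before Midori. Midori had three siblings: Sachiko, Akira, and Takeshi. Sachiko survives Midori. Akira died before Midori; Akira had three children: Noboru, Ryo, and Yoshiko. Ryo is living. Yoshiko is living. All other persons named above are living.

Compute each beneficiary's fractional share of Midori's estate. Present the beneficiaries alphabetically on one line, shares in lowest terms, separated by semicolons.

Noboru 1/9; Ryo 1/9; Sachiko 1/3; Takeshi 1/3; Yoshiko 1/9

Neither parent survives and there are no descendants, so the estate passes to Midori's siblings and their issue per stirpes.
The estate is divided into 3 equal shares of 1/3 among Sachiko, Akira, Takeshi.
Sachiko is living and takes 1/3.
Akira predeceased; the 1/3 allotted to Akira's branch passes to Akira's issue by representation.
The 1/3 is divided into 3 equal shares of 1/9 among Noboru, Ryo, Yoshiko.
Noboru is living and takes 1/9.
Ryo is living and takes 1/9.
Yoshiko is living and takes 1/9.
Takeshi is living and takes 1/3.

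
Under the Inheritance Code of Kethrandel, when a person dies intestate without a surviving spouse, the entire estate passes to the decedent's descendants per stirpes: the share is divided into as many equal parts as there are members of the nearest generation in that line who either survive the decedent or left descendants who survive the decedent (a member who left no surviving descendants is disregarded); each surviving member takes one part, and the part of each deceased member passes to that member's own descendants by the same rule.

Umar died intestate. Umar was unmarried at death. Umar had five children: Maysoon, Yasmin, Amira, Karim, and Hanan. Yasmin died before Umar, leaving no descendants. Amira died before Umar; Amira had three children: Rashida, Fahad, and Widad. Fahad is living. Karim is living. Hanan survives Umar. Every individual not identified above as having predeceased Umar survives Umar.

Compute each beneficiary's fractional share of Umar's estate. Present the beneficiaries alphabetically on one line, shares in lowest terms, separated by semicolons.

Fahad 1/12; Hanan 1/4; Karim 1/4; Maysoon 1/4; Rashida 1/12; Widad 1/12

There is no surviving spouse, so the entire estate passes to Umar's descendants per stirpes.
Yasmin left no surviving issue, so that branch lapses and is disregarded.
The estate is divided into 4 equal shares of 1/4 among Maysoon, Amira, Karim, Hanan.
Maysoon is living and takes 1/4.
Amira predeceased; the 1/4 allotted to Amira's branch passes to Amira's issue by representation.
The 1/4 is divided into 3 equal shares of 1/12 among Rashida, Fahad, Widad.
Rashida is living and takes 1/12.
Fahad is living and takes 1/12.
Widad is living and takes 1/12.
Karim is living and takes 1/4.
Hanan is living and takes 1/4.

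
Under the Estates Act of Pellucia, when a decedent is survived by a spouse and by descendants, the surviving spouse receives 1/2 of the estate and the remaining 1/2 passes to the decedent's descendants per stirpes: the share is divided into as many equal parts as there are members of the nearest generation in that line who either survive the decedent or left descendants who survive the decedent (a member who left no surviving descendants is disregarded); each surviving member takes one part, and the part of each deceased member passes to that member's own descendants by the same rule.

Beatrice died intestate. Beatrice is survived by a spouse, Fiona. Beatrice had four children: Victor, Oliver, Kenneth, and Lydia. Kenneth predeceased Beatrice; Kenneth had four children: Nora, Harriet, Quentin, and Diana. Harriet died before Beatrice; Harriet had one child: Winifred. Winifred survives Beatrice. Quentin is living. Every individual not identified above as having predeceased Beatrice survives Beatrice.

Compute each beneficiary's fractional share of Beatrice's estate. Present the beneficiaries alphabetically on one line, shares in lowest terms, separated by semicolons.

Diana 1/32; Fiona 1/2; Lydia 1/8; Nora 1/32; Oliver 1/8; Quentin 1/32; Victor 1/8; Winifred 1/32

Fiona, as surviving spouse, takes 1/2.
The remaining 1/2 passes to Beatrice's descendants per stirpes.
The 1/2 is divided into 4 equal shares of 1/8 among Victor, Oliver, Kenneth, Lydia.
Victor is living and takes 1/8.
Oliver is living and takes 1/8.
Kenneth predeceased; the 1/8 allotted to Kenneth's branch passes to Kenneth's issue by representation.
The 1/8 is divided into 4 equal shares of 1/32 among Nora, Harriet, Quentin, Diana.
Nora is living and takes 1/32.
Harriet predeceased; the 1/32 allotted to Harriet's branch passes to Harriet's issue by representation.
Winifred is the sole taker at this level and receives the full 1/32.
Quentin is living and takes 1/32.
Diana is living and takes 1/32.
Lydia is living and takes 1/8.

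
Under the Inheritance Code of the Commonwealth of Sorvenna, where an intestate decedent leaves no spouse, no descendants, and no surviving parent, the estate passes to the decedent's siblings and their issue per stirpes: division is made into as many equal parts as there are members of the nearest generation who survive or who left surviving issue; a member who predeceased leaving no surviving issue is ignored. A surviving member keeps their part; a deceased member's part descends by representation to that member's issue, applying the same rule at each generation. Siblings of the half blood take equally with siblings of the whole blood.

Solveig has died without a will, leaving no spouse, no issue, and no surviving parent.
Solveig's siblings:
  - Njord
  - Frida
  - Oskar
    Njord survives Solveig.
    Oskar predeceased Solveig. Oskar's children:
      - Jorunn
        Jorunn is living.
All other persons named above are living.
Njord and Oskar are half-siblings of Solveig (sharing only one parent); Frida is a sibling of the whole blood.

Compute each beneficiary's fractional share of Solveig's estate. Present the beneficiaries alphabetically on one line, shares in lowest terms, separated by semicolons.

No spouse, descendants, or parent survives, so the estate passes to Solveig's siblings per stirpes.
Half-blood and whole-blood siblings take equally under the stated rule.
The estate is divided into 3 equal shares of 1/3 among Njord, Frida, Oskar.
Njord is living and takes 1/3.
Frida is living and takes 1/3.
Oskar predeceased; the 1/3 allotted to Oskar's branch passes to Oskar's issue by representation.
Jorunn is the sole taker at this level and receives the full 1/3.

Frida 1/3; Jorunn 1/3; Njord 1/3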